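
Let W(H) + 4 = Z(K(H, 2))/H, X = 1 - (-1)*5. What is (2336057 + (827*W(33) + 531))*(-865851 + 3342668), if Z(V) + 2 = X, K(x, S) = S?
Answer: 190718743112716/33 ≈ 5.7794e+12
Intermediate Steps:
X = 6 (X = 1 - 1*(-5) = 1 + 5 = 6)
Z(V) = 4 (Z(V) = -2 + 6 = 4)
W(H) = -4 + 4/H
(2336057 + (827*W(33) + 531))*(-865851 + 3342668) = (2336057 + (827*(-4 + 4/33) + 531))*(-865851 + 3342668) = (2336057 + (827*(-4 + 4*(1/33)) + 531))*2476817 = (2336057 + (827*(-4 + 4/33) + 531))*2476817 = (2336057 + (827*(-128/33) + 531))*2476817 = (2336057 + (-105856/33 + 531))*2476817 = (2336057 - 88333/33)*2476817 = (77001548/33)*2476817 = 190718743112716/33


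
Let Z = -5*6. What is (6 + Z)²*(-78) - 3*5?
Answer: -44943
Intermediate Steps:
Z = -30
(6 + Z)²*(-78) - 3*5 = (6 - 30)²*(-78) - 3*5 = (-24)²*(-78) - 15 = 576*(-78) - 15 = -44928 - 15 = -44943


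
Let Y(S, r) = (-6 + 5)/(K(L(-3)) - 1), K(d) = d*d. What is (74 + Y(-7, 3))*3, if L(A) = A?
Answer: 1773/8 ≈ 221.63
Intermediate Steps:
K(d) = d**2
Y(S, r) = -1/8 (Y(S, r) = (-6 + 5)/((-3)**2 - 1) = -1/(9 - 1) = -1/8)
(74 + Y(-7, 3))*3 = (74 - 1/8)*3 = (591/8)*3 = 1773/8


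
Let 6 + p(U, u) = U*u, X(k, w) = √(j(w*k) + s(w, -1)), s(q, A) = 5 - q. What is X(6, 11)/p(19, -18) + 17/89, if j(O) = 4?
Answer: 17/89 - I*√2/348 ≈ 0.19101 - 0.0040638*I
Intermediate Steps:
X(k, w) = √(9 - w) (X(k, w) = √(4 + (5 - w)) = √(9 - w))
p(U, u) = -6 + U*u
X(6, 11)/p(19, -18) + 17/89 = √(9 - 1*11)/(-6 + 19*(-18)) + 17/89 = √(9 - 11)/(-6 - 342) + 17*(1/89) = √(-2)/(-348) + 17/89 = (I*√2)*(-1/348) + 17/89 = -I*√2/348 + 17/89 = 17/89 - I*√2/348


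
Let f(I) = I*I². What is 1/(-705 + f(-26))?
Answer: -1/18281 ≈ -5.4702e-5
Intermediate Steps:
f(I) = I³
1/(-705 + f(-26)) = 1/(-705 + (-26)³) = 1/(-705 - 17576) = 1/(-18281) = -1/18281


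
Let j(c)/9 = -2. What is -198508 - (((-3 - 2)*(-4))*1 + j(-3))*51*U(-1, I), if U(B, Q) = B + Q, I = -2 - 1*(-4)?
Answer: -198610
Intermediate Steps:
I = 2 (I = -2 + 4 = 2)
j(c) = -18 (j(c) = 9*(-2) = -18)
-198508 - (((-3 - 2)*(-4))*1 + j(-3))*51*U(-1, I) = -198508 - (((-3 - 2)*(-4))*1 - 18)*51*(-1 + 2) = -198508 - (-5*(-4)*1 - 18)*51 = -198508 - (20*1 - 18)*51 = -198508 - (20 - 18)*51 = -198508 - 2*51 = -198508 - 102 = -198610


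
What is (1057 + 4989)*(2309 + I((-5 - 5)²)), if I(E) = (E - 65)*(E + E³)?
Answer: 211645121214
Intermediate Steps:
I(E) = (-65 + E)*(E + E³)
(1057 + 4989)*(2309 + I((-5 - 5)²)) = (1057 + 4989)*(2309 + (-5 - 5)²*(-65 + (-5 - 5)² + ((-5 - 5)²)³ - 65*(-5 - 5)⁴)) = 6046*(2309 + (-10)²*(-65 + (-10)² + ((-10)²)³ - 65*((-10)²)²)) = 6046*(2309 + 100*(-65 + 100 + 100³ - 65*100²)) = 6046*(2309 + 100*(-65 + 100 + 1000000 - 65*10000)) = 6046*(2309 + 100*(-65 + 100 + 1000000 - 650000)) = 6046*(2309 + 100*350035) = 6046*(2309 + 35003500) = 6046*35005809 = 211645121214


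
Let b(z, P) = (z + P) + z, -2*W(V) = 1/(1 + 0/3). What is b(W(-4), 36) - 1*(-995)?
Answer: 1030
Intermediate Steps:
W(V) = -½ (W(V) = -1/(2*(1 + 0/3)) = -1/(2*(1 + 0*(⅓))) = -1/(2*(1 + 0)) = -½/1 = -½*1 = -½)
b(z, P) = P + 2*z (b(z, P) = (P + z) + z = P + 2*z)
b(W(-4), 36) - 1*(-995) = (36 + 2*(-½)) - 1*(-995) = (36 - 1) + 995 = 35 + 995 = 1030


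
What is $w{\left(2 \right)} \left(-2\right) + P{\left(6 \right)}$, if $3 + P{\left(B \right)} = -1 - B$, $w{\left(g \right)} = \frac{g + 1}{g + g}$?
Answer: $- \frac{23}{2} \approx -11.5$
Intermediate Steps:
$w{\left(g \right)} = \frac{1 + g}{2 g}$
$P{\left(B \right)} = -4 - B$ ($P{\left(B \right)} = -3 - \left(1 + B\right) = -4 - B$)
$w{\left(2 \right)} \left(-2\right) + P{\left(6 \right)} = \frac{1 + 2}{2 \cdot 2} \left(-2\right) - 10 = \frac{1}{2} \cdot \frac{1}{2} \cdot 3 \left(-2\right) - 10 = \frac{3}{4} \left(-2\right) - 10 = - \frac{3}{2} - 10 = - \frac{23}{2}$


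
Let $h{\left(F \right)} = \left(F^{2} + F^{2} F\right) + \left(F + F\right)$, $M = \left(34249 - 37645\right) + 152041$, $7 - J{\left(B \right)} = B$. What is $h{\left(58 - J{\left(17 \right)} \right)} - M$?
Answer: $170547$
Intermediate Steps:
$J{\left(B \right)} = 7 - B$
$M = 148645$ ($M = -3396 + 152041 = 148645$)
$h{\left(F \right)} = F^{2} + F^{3} + 2 F$ ($h{\left(F \right)} = \left(F^{2} + F^{3}\right) + 2 F = F^{2} + F^{3} + 2 F$)
$h{\left(58 - J{\left(17 \right)} \right)} - M = \left(58 - \left(7 - 17\right)\right) \left(2 + \left(58 - \left(7 - 17\right)\right) + \left(58 - \left(7 - 17\right)\right)^{2}\right) - 148645 = \left(58 - -10\right) \left(2 + \left(58 - -10\right) + \left(58 - -10\right)^{2}\right) - 148645 = \left(58 + 10\right) \left(2 + \left(58 + 10\right) + \left(58 + 10\right)^{2}\right) - 148645 = 68 \left(2 + 68 + 68^{2}\right) - 148645 = 68 \left(2 + 68 + 4624\right) - 148645 = 68 \cdot 4694 - 148645 = 319192 - 148645 = 170547$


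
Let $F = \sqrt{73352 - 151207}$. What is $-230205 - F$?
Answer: $-230205 - i \sqrt{77855} \approx -2.3021 \cdot 10^{5} - 279.02 i$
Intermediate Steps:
$F = i \sqrt{77855}$ ($F = \sqrt{-77855} = i \sqrt{77855} \approx 279.02 i$)
$-230205 - F = -230205 - i \sqrt{77855}$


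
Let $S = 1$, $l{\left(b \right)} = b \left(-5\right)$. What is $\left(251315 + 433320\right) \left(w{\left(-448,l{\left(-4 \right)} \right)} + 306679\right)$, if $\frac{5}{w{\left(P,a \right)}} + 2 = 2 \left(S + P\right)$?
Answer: $\frac{26875286188095}{128} \approx 2.0996 \cdot 10^{11}$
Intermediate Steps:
$l{\left(b \right)} = - 5 b$
$w{\left(P,a \right)} = \frac{5}{2 P}$ ($w{\left(P,a \right)} = \frac{5}{-2 + 2 \left(1 + P\right)} = \frac{5}{-2 + \left(2 + 2 P\right)} = \frac{5}{2 P}$)
$\left(251315 + 433320\right) \left(w{\left(-448,l{\left(-4 \right)} \right)} + 306679\right) = \left(251315 + 433320\right) \left(\frac{5}{2 \left(-448\right)} + 306679\right) = 684635 \left(\frac{5}{2} \left(- \frac{1}{448}\right) + 306679\right) = 684635 \left(- \frac{5}{896} + 306679\right) = 684635 \cdot \frac{274784379}{896} = \frac{26875286188095}{128}$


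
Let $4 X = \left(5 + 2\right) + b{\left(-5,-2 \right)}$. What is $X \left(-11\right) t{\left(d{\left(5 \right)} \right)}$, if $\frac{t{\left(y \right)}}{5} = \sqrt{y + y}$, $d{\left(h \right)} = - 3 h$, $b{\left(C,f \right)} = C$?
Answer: $- \frac{55 i \sqrt{30}}{2} \approx - 150.62 i$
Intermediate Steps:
$X = \frac{1}{2}$ ($X = \frac{\left(5 + 2\right) - 5}{4} = \frac{7 - 5}{4} = \frac{1}{4} \cdot 2 = \frac{1}{2} \approx 0.5$)
$t{\left(y \right)} = 5 \sqrt{2} \sqrt{y}$ ($t{\left(y \right)} = 5 \sqrt{y + y} = 5 \sqrt{2 y} = 5 \sqrt{2} \sqrt{y}$)
$X \left(-11\right) t{\left(d{\left(5 \right)} \right)} = \frac{1}{2} \left(-11\right) 5 \sqrt{2} \sqrt{\left(-3\right) 5} = - \frac{11 \cdot 5 \sqrt{2} \sqrt{-15}}{2} = - \frac{11 \cdot 5 \sqrt{2} i \sqrt{15}}{2} = - \frac{11 \cdot 5 i \sqrt{30}}{2} = - \frac{55 i \sqrt{30}}{2}$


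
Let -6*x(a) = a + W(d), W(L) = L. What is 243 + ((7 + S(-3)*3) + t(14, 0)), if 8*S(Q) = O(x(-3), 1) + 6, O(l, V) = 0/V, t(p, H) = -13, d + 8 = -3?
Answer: 957/4 ≈ 239.25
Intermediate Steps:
d = -11 (d = -8 - 3 = -11)
x(a) = 11/6 - a/6 (x(a) = -(a - 11)/6 = -(-11 + a)/6 = 11/6 - a/6)
O(l, V) = 0
S(Q) = ¾ (S(Q) = (0 + 6)/8 = (⅛)*6 = ¾)
243 + ((7 + S(-3)*3) + t(14, 0)) = 243 + ((7 + (¾)*3) - 13) = 243 + ((7 + 9/4) - 13) = 243 + (37/4 - 13) = 243 - 15/4 = 957/4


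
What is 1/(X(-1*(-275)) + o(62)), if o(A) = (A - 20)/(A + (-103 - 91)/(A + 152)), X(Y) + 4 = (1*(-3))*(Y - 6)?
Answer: -2179/1765671 ≈ -0.0012341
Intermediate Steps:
X(Y) = 14 - 3*Y (X(Y) = -4 + (1*(-3))*(Y - 6) = -4 - 3*(-6 + Y) = -4 + (18 - 3*Y) = 14 - 3*Y)
o(A) = (-20 + A)/(A - 194/(152 + A))
1/(X(-1*(-275)) + o(62)) = 1/((14 - (-3)*(-275)) + (-3040 + 62² + 132*62)/(-194 + 62² + 152*62)) = 1/((14 - 3*275) + (-3040 + 3844 + 8184)/(-194 + 3844 + 9424)) = 1/((14 - 825) + 8988/13074) = 1/(-811 + (1/13074)*8988) = 1/(-811 + 1498/2179) = 1/(-1765671/2179) = -2179/1765671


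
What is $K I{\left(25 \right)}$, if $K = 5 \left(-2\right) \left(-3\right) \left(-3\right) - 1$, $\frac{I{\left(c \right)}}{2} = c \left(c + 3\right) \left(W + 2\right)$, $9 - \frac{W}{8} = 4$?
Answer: $-5350800$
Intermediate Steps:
$W = 40$ ($W = 72 - 32 = 40$)
$I{\left(c \right)} = 84 c \left(3 + c\right)$ ($I{\left(c \right)} = 2 c \left(c + 3\right) \left(40 + 2\right) = 2 c \left(3 + c\right) 42 = 2 \cdot 42 c \left(3 + c\right) = 84 c \left(3 + c\right)$)
$K = -91$ ($K = \left(-10\right) \left(-3\right) \left(-3\right) - 1 = 30 \left(-3\right) - 1 = -90 - 1 = -91$)
$K I{\left(25 \right)} = - 91 \cdot 84 \cdot 25 \left(3 + 25\right) = - 91 \cdot 84 \cdot 25 \cdot 28 = \left(-91\right) 58800 = -5350800$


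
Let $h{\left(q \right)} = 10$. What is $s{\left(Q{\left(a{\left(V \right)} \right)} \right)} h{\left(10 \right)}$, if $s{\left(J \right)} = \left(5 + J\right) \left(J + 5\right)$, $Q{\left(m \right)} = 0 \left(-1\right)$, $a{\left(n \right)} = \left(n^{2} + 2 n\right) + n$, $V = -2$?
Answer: $250$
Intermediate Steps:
$a{\left(n \right)} = n^{2} + 3 n$
$Q{\left(m \right)} = 0$
$s{\left(J \right)} = \left(5 + J\right)^{2}$ ($s{\left(J \right)} = \left(5 + J\right) \left(5 + J\right) = \left(5 + J\right)^{2}$)
$s{\left(Q{\left(a{\left(V \right)} \right)} \right)} h{\left(10 \right)} = \left(5 + 0\right)^{2} \cdot 10 = 5^{2} \cdot 10 = 25 \cdot 10 = 250$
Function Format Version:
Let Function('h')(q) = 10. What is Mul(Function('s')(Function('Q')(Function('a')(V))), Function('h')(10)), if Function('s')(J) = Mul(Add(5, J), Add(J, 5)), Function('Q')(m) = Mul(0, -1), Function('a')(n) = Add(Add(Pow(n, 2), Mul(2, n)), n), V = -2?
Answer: 250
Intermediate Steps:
Function('a')(n) = Add(Pow(n, 2), Mul(3, n))
Function('Q')(m) = 0
Function('s')(J) = Pow(Add(5, J), 2) (Function('s')(J) = Mul(Add(5, J), Add(5, J)) = Pow(Add(5, J), 2))
Mul(Function('s')(Function('Q')(Function('a')(V))), Function('h')(10)) = Mul(Pow(Add(5, 0), 2), 10) = Mul(Pow(5, 2), 10) = Mul(25, 10) = 250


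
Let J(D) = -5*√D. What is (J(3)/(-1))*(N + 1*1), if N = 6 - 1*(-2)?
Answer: 45*√3 ≈ 77.942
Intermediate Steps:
N = 8 (N = 6 + 2 = 8)
(J(3)/(-1))*(N + 1*1) = (-5*√3/(-1))*(8 + 1*1) = (-5*√3*(-1))*(8 + 1) = (5*√3)*9 = 45*√3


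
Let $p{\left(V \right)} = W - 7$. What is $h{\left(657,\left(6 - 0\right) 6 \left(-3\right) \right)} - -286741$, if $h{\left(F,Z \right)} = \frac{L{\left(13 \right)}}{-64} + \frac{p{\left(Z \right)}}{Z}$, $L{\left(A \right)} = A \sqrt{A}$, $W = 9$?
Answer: $\frac{15484013}{54} - \frac{13 \sqrt{13}}{64} \approx 2.8674 \cdot 10^{5}$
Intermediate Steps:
$L{\left(A \right)} = A^{\frac{3}{2}}$
$p{\left(V \right)} = 2$ ($p{\left(V \right)} = 9 - 7 = 2$)
$h{\left(F,Z \right)} = \frac{2}{Z} - \frac{13 \sqrt{13}}{64}$ ($h{\left(F,Z \right)} = \frac{13^{\frac{3}{2}}}{-64} + \frac{2}{Z} = 13 \sqrt{13} \left(- \frac{1}{64}\right) + \frac{2}{Z} = - \frac{13 \sqrt{13}}{64} + \frac{2}{Z} = \frac{2}{Z} - \frac{13 \sqrt{13}}{64}$)
$h{\left(657,\left(6 - 0\right) 6 \left(-3\right) \right)} - -286741 = \left(\frac{2}{\left(6 - 0\right) 6 \left(-3\right)} - \frac{13 \sqrt{13}}{64}\right) - -286741 = \left(\frac{2}{\left(6 + 0\right) 6 \left(-3\right)} - \frac{13 \sqrt{13}}{64}\right) + 286741 = \left(\frac{2}{6 \cdot 6 \left(-3\right)} - \frac{13 \sqrt{13}}{64}\right) + 286741 = \left(\frac{2}{36 \left(-3\right)} - \frac{13 \sqrt{13}}{64}\right) + 286741 = \left(\frac{2}{-108} - \frac{13 \sqrt{13}}{64}\right) + 286741 = \left(2 \left(- \frac{1}{108}\right) - \frac{13 \sqrt{13}}{64}\right) + 286741 = \left(- \frac{1}{54} - \frac{13 \sqrt{13}}{64}\right) + 286741 = \frac{15484013}{54} - \frac{13 \sqrt{13}}{64}$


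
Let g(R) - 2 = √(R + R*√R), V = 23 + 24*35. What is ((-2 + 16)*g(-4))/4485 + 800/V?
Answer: 3612164/3870555 + 28*√(-1 - 2*I)/4485 ≈ 0.93815 - 0.0079413*I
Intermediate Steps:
V = 863 (V = 23 + 840 = 863)
g(R) = 2 + √(R + R^(3/2)) (g(R) = 2 + √(R + R*√R) = 2 + √(R + R^(3/2)))
((-2 + 16)*g(-4))/4485 + 800/V = ((-2 + 16)*(2 + √(-4 + (-4)^(3/2))))/4485 + 800/863 = (14*(2 + √(-4 - 8*I)))*(1/4485) + 800*(1/863) = (28 + 14*√(-4 - 8*I))*(1/4485) + 800/863 = (28/4485 + 14*√(-4 - 8*I)/4485) + 800/863 = 3612164/3870555 + 14*√(-4 - 8*I)/4485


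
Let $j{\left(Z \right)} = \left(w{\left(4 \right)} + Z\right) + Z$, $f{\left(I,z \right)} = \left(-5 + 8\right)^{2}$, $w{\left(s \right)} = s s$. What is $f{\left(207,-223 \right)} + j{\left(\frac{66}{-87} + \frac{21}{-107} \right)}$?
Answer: $\frac{71649}{3103} \approx 23.09$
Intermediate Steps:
$w{\left(s \right)} = s^{2}$
$f{\left(I,z \right)} = 9$ ($f{\left(I,z \right)} = 3^{2} = 9$)
$j{\left(Z \right)} = 16 + 2 Z$ ($j{\left(Z \right)} = \left(4^{2} + Z\right) + Z = \left(16 + Z\right) + Z = 16 + 2 Z$)
$f{\left(207,-223 \right)} + j{\left(\frac{66}{-87} + \frac{21}{-107} \right)} = 9 + \left(16 + 2 \left(\frac{66}{-87} + \frac{21}{-107}\right)\right) = 9 + \left(16 + 2 \left(66 \left(- \frac{1}{87}\right) + 21 \left(- \frac{1}{107}\right)\right)\right) = 9 + \left(16 + 2 \left(- \frac{22}{29} - \frac{21}{107}\right)\right) = 9 + \left(16 + 2 \left(- \frac{2963}{3103}\right)\right) = 9 + \left(16 - \frac{5926}{3103}\right) = 9 + \frac{43722}{3103} = \frac{71649}{3103}$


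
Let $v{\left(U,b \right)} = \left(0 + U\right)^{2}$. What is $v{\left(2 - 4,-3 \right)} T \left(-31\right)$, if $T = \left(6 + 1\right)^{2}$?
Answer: $-6076$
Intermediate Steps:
$v{\left(U,b \right)} = U^{2}$
$T = 49$ ($T = 7^{2} = 49$)
$v{\left(2 - 4,-3 \right)} T \left(-31\right) = \left(2 - 4\right)^{2} \cdot 49 \left(-31\right) = \left(-2\right)^{2} \cdot 49 \left(-31\right) = 4 \cdot 49 \left(-31\right) = 196 \left(-31\right) = -6076$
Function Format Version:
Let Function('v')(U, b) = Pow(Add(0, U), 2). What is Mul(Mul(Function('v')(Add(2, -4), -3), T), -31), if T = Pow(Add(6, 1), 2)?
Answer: -6076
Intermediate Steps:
Function('v')(U, b) = Pow(U, 2)
T = 49 (T = Pow(7, 2) = 49)
Mul(Mul(Function('v')(Add(2, -4), -3), T), -31) = Mul(Mul(Pow(Add(2, -4), 2), 49), -31) = Mul(Mul(Pow(-2, 2), 49), -31) = Mul(Mul(4, 49), -31) = Mul(196, -31) = -6076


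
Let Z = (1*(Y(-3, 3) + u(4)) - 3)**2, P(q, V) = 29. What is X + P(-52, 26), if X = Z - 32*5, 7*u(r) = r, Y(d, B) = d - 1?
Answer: -4394/49 ≈ -89.673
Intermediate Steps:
Y(d, B) = -1 + d
u(r) = r/7
Z = 2025/49 (Z = (1*((-1 - 3) + (1/7)*4) - 3)**2 = (1*(-4 + 4/7) - 3)**2 = (1*(-24/7) - 3)**2 = (-24/7 - 3)**2 = (-45/7)**2 = 2025/49 ≈ 41.327)
X = -5815/49 (X = 2025/49 - 32*5 = 2025/49 - 160 = -5815/49 ≈ -118.67)
X + P(-52, 26) = -5815/49 + 29 = -4394/49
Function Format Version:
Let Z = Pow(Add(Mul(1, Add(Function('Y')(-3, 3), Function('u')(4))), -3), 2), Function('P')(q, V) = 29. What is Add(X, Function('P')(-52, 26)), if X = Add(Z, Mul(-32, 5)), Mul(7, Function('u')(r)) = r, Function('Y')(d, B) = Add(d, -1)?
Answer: Rational(-4394, 49) ≈ -89.673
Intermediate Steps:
Function('Y')(d, B) = Add(-1, d)
Function('u')(r) = Mul(Rational(1, 7), r)
Z = Rational(2025, 49) (Z = Pow(Add(Mul(1, Add(Add(-1, -3), Mul(Rational(1, 7), 4))), -3), 2) = Pow(Add(Mul(1, Add(-4, Rational(4, 7))), -3), 2) = Pow(Add(Mul(1, Rational(-24, 7)), -3), 2) = Pow(Add(Rational(-24, 7), -3), 2) = Pow(Rational(-45, 7), 2) = Rational(2025, 49) ≈ 41.327)
X = Rational(-5815, 49) (X = Add(Rational(2025, 49), Mul(-32, 5)) = Add(Rational(2025, 49), -160) = Rational(-5815, 49) ≈ -118.67)
Add(X, Function('P')(-52, 26)) = Add(Rational(-5815, 49), 29) = Rational(-4394, 49)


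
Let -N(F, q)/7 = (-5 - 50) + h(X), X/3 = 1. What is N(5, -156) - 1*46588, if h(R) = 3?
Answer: -46224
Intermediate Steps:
X = 3 (X = 3*1 = 3)
N(F, q) = 364 (N(F, q) = -7*((-5 - 50) + 3) = -7*(-55 + 3) = -7*(-52) = 364)
N(5, -156) - 1*46588 = 364 - 1*46588 = 364 - 46588 = -46224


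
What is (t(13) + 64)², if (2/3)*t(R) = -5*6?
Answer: 361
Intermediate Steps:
t(R) = -45 (t(R) = 3*(-5*6)/2 = (3/2)*(-30) = -45)
(t(13) + 64)² = (-45 + 64)² = 19² = 361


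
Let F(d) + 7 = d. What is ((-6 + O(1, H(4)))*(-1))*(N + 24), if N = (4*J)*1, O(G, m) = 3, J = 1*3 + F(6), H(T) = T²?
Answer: 96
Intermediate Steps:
F(d) = -7 + d
J = 2 (J = 1*3 + (-7 + 6) = 3 - 1 = 2)
N = 8 (N = (4*2)*1 = 8*1 = 8)
((-6 + O(1, H(4)))*(-1))*(N + 24) = ((-6 + 3)*(-1))*(8 + 24) = -3*(-1)*32 = 3*32 = 96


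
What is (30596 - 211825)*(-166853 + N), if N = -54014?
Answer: 40027505543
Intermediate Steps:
(30596 - 211825)*(-166853 + N) = (30596 - 211825)*(-166853 - 54014) = -181229*(-220867) = 40027505543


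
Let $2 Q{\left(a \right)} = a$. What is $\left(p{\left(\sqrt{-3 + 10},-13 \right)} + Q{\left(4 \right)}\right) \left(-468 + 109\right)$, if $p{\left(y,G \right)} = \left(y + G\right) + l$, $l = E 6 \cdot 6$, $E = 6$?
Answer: $-73595 - 359 \sqrt{7} \approx -74545.0$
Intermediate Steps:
$Q{\left(a \right)} = \frac{a}{2}$
$l = 216$ ($l = 6 \cdot 6 \cdot 6 = 36 \cdot 6 = 216$)
$p{\left(y,G \right)} = 216 + G + y$ ($p{\left(y,G \right)} = \left(y + G\right) + 216 = \left(G + y\right) + 216 = 216 + G + y$)
$\left(p{\left(\sqrt{-3 + 10},-13 \right)} + Q{\left(4 \right)}\right) \left(-468 + 109\right) = \left(\left(216 - 13 + \sqrt{-3 + 10}\right) + \frac{1}{2} \cdot 4\right) \left(-468 + 109\right) = \left(\left(216 - 13 + \sqrt{7}\right) + 2\right) \left(-359\right) = \left(\left(203 + \sqrt{7}\right) + 2\right) \left(-359\right) = \left(205 + \sqrt{7}\right) \left(-359\right) = -73595 - 359 \sqrt{7}$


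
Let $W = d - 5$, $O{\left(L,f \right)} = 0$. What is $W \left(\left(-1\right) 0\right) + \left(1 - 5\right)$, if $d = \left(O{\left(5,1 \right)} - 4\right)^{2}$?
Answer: $-4$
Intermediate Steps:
$d = 16$ ($d = \left(0 - 4\right)^{2} = \left(-4\right)^{2} = 16$)
$W = 11$ ($W = 16 - 5 = 11$)
$W \left(\left(-1\right) 0\right) + \left(1 - 5\right) = 11 \left(\left(-1\right) 0\right) + \left(1 - 5\right) = 11 \cdot 0 + \left(1 - 5\right) = 0 - 4 = -4$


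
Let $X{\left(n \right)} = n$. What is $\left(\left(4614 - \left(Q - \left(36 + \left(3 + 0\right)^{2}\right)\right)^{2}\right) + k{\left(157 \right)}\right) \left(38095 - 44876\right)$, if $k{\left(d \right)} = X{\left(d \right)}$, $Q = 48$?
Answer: $-32291122$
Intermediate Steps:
$k{\left(d \right)} = d$
$\left(\left(4614 - \left(Q - \left(36 + \left(3 + 0\right)^{2}\right)\right)^{2}\right) + k{\left(157 \right)}\right) \left(38095 - 44876\right) = \left(\left(4614 - \left(48 - \left(36 + \left(3 + 0\right)^{2}\right)\right)^{2}\right) + 157\right) \left(38095 - 44876\right) = \left(\left(4614 - \left(48 - 45\right)^{2}\right) + 157\right) \left(-6781\right) = \left(\left(4614 - 3^{2}\right) + 157\right) \left(-6781\right) = \left(\left(4614 - 9\right) + 157\right) \left(-6781\right) = \left(4605 + 157\right) \left(-6781\right) = 4762 \left(-6781\right) = -32291122$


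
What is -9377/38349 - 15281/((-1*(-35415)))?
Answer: -34003612/50301105 ≈ -0.67600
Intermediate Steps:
-9377/38349 - 15281/((-1*(-35415))) = -9377*1/38349 - 15281/35415 = -9377/38349 - 15281*1/35415 = -9377/38349 - 15281/35415 = -34003612/50301105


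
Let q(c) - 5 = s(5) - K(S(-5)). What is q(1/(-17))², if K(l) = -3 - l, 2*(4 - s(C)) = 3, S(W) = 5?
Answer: 961/4 ≈ 240.25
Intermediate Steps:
s(C) = 5/2 (s(C) = 4 - ½*3 = 4 - 3/2 = 5/2)
q(c) = 31/2 (q(c) = 5 + (5/2 - (-3 - 1*5)) = 5 + (5/2 - (-3 - 5)) = 5 + (5/2 - 1*(-8)) = 5 + (5/2 + 8) = 5 + 21/2 = 31/2)
q(1/(-17))² = (31/2)² = 961/4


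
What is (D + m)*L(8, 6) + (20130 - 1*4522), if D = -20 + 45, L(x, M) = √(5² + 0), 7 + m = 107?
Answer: 16233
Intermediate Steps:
m = 100 (m = -7 + 107 = 100)
L(x, M) = 5 (L(x, M) = √(25 + 0) = √25 = 5)
D = 25
(D + m)*L(8, 6) + (20130 - 1*4522) = (25 + 100)*5 + (20130 - 1*4522) = 125*5 + (20130 - 4522) = 625 + 15608 = 16233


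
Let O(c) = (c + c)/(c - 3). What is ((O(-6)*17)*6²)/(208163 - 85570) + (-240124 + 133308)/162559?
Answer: -12962245744/19928595487 ≈ -0.65043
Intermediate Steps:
O(c) = 2*c/(-3 + c) (O(c) = (2*c)/(-3 + c) = 2*c/(-3 + c))
((O(-6)*17)*6²)/(208163 - 85570) + (-240124 + 133308)/162559 = (((2*(-6)/(-3 - 6))*17)*6²)/(208163 - 85570) + (-240124 + 133308)/162559 = (((2*(-6)/(-9))*17)*36)/122593 - 106816*1/162559 = (((2*(-6)*(-⅑))*17)*36)*(1/122593) - 106816/162559 = (((4/3)*17)*36)*(1/122593) - 106816/162559 = ((68/3)*36)*(1/122593) - 106816/162559 = 816*(1/122593) - 106816/162559 = 816/122593 - 106816/162559 = -12962245744/19928595487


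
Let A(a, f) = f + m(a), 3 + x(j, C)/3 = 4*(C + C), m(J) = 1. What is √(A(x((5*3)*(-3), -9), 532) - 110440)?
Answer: 7*I*√2243 ≈ 331.52*I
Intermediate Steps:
x(j, C) = -9 + 24*C (x(j, C) = -9 + 3*(4*(C + C)) = -9 + 3*(4*(2*C)) = -9 + 3*(8*C) = -9 + 24*C)
A(a, f) = 1 + f (A(a, f) = f + 1 = 1 + f)
√(A(x((5*3)*(-3), -9), 532) - 110440) = √((1 + 532) - 110440) = √(533 - 110440) = √(-109907) = 7*I*√2243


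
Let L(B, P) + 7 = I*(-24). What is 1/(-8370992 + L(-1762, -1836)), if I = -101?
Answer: -1/8368575 ≈ -1.1949e-7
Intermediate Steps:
L(B, P) = 2417 (L(B, P) = -7 - 101*(-24) = -7 + 2424 = 2417)
1/(-8370992 + L(-1762, -1836)) = 1/(-8370992 + 2417) = 1/(-8368575) = -1/8368575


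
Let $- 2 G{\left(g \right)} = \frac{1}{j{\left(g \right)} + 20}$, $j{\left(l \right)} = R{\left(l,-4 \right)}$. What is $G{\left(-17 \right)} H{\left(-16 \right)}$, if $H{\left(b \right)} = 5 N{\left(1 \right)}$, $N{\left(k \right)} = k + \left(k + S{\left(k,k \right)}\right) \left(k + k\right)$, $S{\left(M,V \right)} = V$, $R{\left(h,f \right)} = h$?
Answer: $- \frac{25}{6} \approx -4.1667$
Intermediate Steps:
$j{\left(l \right)} = l$
$N{\left(k \right)} = k + 4 k^{2}$ ($N{\left(k \right)} = k + \left(k + k\right) \left(k + k\right) = k + 2 k 2 k = k + 4 k^{2}$)
$H{\left(b \right)} = 25$ ($H{\left(b \right)} = 5 \cdot 1 \left(1 + 4 \cdot 1\right) = 5 \cdot 1 \left(1 + 4\right) = 5 \cdot 1 \cdot 5 = 5 \cdot 5 = 25$)
$G{\left(g \right)} = - \frac{1}{2 \left(20 + g\right)}$ ($G{\left(g \right)} = - \frac{1}{2 \left(g + 20\right)} = - \frac{1}{2 \left(20 + g\right)}$)
$G{\left(-17 \right)} H{\left(-16 \right)} = - \frac{1}{40 + 2 \left(-17\right)} 25 = - \frac{1}{40 - 34} \cdot 25 = - \frac{1}{6} \cdot 25 = \left(-1\right) \frac{1}{6} \cdot 25 = \left(- \frac{1}{6}\right) 25 = - \frac{25}{6}$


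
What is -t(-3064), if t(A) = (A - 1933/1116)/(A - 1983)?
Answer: -3421357/5632452 ≈ -0.60744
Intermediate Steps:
t(A) = (-1933/1116 + A)/(-1983 + A) (t(A) = (A - 1933*1/1116)/(-1983 + A) = (A - 1933/1116)/(-1983 + A) = (-1933/1116 + A)/(-1983 + A))
-t(-3064) = -(-1933/1116 - 3064)/(-1983 - 3064) = -(-3421357)/((-5047)*1116) = -(-1)*(-3421357)/(5047*1116) = -1*3421357/5632452 = -3421357/5632452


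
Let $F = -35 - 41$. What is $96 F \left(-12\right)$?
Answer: $87552$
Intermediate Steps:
$F = -76$
$96 F \left(-12\right) = 96 \left(-76\right) \left(-12\right) = \left(-7296\right) \left(-12\right) = 87552$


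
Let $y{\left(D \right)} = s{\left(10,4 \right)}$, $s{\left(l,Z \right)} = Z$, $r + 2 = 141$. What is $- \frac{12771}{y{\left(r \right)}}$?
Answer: $- \frac{12771}{4} \approx -3192.8$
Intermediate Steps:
$r = 139$ ($r = -2 + 141 = 139$)
$y{\left(D \right)} = 4$
$- \frac{12771}{y{\left(r \right)}} = - \frac{12771}{4}$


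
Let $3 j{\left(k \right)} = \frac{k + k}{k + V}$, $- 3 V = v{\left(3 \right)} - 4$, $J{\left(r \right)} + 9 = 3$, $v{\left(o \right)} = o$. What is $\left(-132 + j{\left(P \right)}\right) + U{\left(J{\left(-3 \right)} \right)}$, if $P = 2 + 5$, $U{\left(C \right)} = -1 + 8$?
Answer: $- \frac{1368}{11} \approx -124.36$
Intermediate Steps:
$J{\left(r \right)} = -6$ ($J{\left(r \right)} = -9 + 3 = -6$)
$U{\left(C \right)} = 7$
$V = \frac{1}{3}$ ($V = - \frac{3 - 4}{3} = \left(- \frac{1}{3}\right) \left(-1\right) = \frac{1}{3} \approx 0.33333$)
$P = 7$
$j{\left(k \right)} = \frac{2 k}{3 \left(\frac{1}{3} + k\right)}$ ($j{\left(k \right)} = \frac{\left(k + k\right) \frac{1}{k + \frac{1}{3}}}{3} = \frac{2 k \frac{1}{\frac{1}{3} + k}}{3} = \frac{2 k}{3 \left(\frac{1}{3} + k\right)}$)
$\left(-132 + j{\left(P \right)}\right) + U{\left(J{\left(-3 \right)} \right)} = \left(-132 + 2 \cdot 7 \frac{1}{1 + 3 \cdot 7}\right) + 7 = \left(-132 + 2 \cdot 7 \frac{1}{1 + 21}\right) + 7 = \left(-132 + 2 \cdot 7 \cdot \frac{1}{22}\right) + 7 = \left(-132 + \frac{7}{11}\right) + 7 = - \frac{1445}{11} + 7 = - \frac{1368}{11}$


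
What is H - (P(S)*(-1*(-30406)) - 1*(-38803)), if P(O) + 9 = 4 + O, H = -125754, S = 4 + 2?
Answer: -194963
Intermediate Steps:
S = 6
P(O) = -5 + O (P(O) = -9 + (4 + O) = -5 + O)
H - (P(S)*(-1*(-30406)) - 1*(-38803)) = -125754 - ((-5 + 6)*(-1*(-30406)) - 1*(-38803)) = -125754 - (1*30406 + 38803) = -125754 - (30406 + 38803) = -125754 - 1*69209 = -125754 - 69209 = -194963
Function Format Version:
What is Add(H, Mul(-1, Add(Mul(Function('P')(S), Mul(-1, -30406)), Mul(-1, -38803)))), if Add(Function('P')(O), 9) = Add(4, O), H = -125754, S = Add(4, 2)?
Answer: -194963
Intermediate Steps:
S = 6
Function('P')(O) = Add(-5, O) (Function('P')(O) = Add(-9, Add(4, O)) = Add(-5, O))
Add(H, Mul(-1, Add(Mul(Function('P')(S), Mul(-1, -30406)), Mul(-1, -38803)))) = Add(-125754, Mul(-1, Add(Mul(Add(-5, 6), Mul(-1, -30406)), Mul(-1, -38803)))) = Add(-125754, Mul(-1, Add(Mul(1, 30406), 38803))) = Add(-125754, Mul(-1, Add(30406, 38803))) = Add(-125754, Mul(-1, 69209)) = Add(-125754, -69209) = -194963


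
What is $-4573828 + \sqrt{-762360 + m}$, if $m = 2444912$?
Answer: $-4573828 + 2 \sqrt{420638} \approx -4.5725 \cdot 10^{6}$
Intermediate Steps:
$-4573828 + \sqrt{-762360 + m} = -4573828 + \sqrt{-762360 + 2444912} = -4573828 + \sqrt{1682552} = -4573828 + 2 \sqrt{420638}$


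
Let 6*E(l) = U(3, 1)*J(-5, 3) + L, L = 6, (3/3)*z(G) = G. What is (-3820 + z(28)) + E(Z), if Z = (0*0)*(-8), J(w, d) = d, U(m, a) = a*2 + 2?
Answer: -3789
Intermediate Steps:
z(G) = G
U(m, a) = 2 + 2*a (U(m, a) = 2*a + 2 = 2 + 2*a)
Z = 0 (Z = 0*(-8) = 0)
E(l) = 3 (E(l) = ((2 + 2*1)*3 + 6)/6 = ((2 + 2)*3 + 6)/6 = (4*3 + 6)/6 = (12 + 6)/6 = (⅙)*18 = 3)
(-3820 + z(28)) + E(Z) = (-3820 + 28) + 3 = -3792 + 3 = -3789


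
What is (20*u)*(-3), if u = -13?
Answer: 780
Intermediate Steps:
(20*u)*(-3) = (20*(-13))*(-3) = -260*(-3) = 780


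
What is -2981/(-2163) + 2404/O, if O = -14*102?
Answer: -3742/12257 ≈ -0.30529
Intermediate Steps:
O = -1428
-2981/(-2163) + 2404/O = -2981/(-2163) + 2404/(-1428) = -2981*(-1/2163) + 2404*(-1/1428) = 2981/2163 - 601/357 = -3742/12257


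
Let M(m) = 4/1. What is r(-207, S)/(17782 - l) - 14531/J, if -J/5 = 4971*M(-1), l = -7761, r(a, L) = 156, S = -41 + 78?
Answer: 386674853/2539485060 ≈ 0.15227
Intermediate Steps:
S = 37
M(m) = 4 (M(m) = 4*1 = 4)
J = -99420 (J = -24855*4 = -5*19884 = -99420)
r(-207, S)/(17782 - l) - 14531/J = 156/(17782 - 1*(-7761)) - 14531/(-99420) = 156/(17782 + 7761) - 14531*(-1/99420) = 156/25543 + 14531/99420 = 386674853/2539485060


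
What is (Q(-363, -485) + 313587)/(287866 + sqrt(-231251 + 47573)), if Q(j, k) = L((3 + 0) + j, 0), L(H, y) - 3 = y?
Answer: 45135949470/41433508817 - 1724745*I*sqrt(1518)/41433508817 ≈ 1.0894 - 0.0016218*I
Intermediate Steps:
L(H, y) = 3 + y
Q(j, k) = 3 (Q(j, k) = 3 + 0 = 3)
(Q(-363, -485) + 313587)/(287866 + sqrt(-231251 + 47573)) = (3 + 313587)/(287866 + sqrt(-231251 + 47573)) = 313590/(287866 + sqrt(-183678)) = 313590/(287866 + 11*I*sqrt(1518))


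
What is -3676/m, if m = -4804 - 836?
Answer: 919/1410 ≈ 0.65177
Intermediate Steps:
m = -5640
-3676/m = -3676/(-5640) = -3676*(-1/5640) = 919/1410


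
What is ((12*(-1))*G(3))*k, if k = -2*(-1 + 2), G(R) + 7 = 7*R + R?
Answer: 408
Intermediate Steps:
G(R) = -7 + 8*R (G(R) = -7 + (7*R + R) = -7 + 8*R)
k = -2 (k = -2*1 = -2)
((12*(-1))*G(3))*k = ((12*(-1))*(-7 + 8*3))*(-2) = -12*(-7 + 24)*(-2) = -12*17*(-2) = -204*(-2) = 408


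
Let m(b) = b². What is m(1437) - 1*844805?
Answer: 1220164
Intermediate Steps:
m(1437) - 1*844805 = 1437² - 1*844805 = 2064969 - 844805 = 1220164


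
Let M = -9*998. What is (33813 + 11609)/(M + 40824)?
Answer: 22711/15921 ≈ 1.4265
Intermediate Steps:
M = -8982
(33813 + 11609)/(M + 40824) = (33813 + 11609)/(-8982 + 40824) = 45422/31842 = 45422*(1/31842) = 22711/15921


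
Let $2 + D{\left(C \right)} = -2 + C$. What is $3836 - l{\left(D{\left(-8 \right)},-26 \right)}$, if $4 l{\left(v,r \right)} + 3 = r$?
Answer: $\frac{15373}{4} \approx 3843.3$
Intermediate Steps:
$D{\left(C \right)} = -4 + C$ ($D{\left(C \right)} = -2 + \left(-2 + C\right) = -4 + C$)
$l{\left(v,r \right)} = - \frac{3}{4} + \frac{r}{4}$
$3836 - l{\left(D{\left(-8 \right)},-26 \right)} = 3836 - \left(- \frac{3}{4} + \frac{1}{4} \left(-26\right)\right) = 3836 - \left(- \frac{3}{4} - \frac{13}{2}\right) = 3836 - - \frac{29}{4} = 3836 + \frac{29}{4} = \frac{15373}{4}$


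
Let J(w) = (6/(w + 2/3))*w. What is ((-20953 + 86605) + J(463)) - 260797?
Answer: -271438361/1391 ≈ -1.9514e+5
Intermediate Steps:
J(w) = 6*w/(2/3 + w) (J(w) = (6/(w + 2*(1/3)))*w = (6/(w + 2/3))*w = (6/(2/3 + w))*w = 6*w/(2/3 + w))
((-20953 + 86605) + J(463)) - 260797 = ((-20953 + 86605) + 18*463/(2 + 3*463)) - 260797 = (65652 + 18*463/(2 + 1389)) - 260797 = (65652 + 18*463/1391) - 260797 = (65652 + 18*463*(1/1391)) - 260797 = (65652 + 8334/1391) - 260797 = 91330266/1391 - 260797 = -271438361/1391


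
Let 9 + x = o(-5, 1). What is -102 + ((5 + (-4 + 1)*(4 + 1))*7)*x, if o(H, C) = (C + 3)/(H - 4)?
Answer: 5032/9 ≈ 559.11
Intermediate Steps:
o(H, C) = (3 + C)/(-4 + H)
x = -85/9 (x = -9 + (3 + 1)/(-4 - 5) = -9 + 4/(-9) = -9 - ⅑*4 = -9 - 4/9 = -85/9 ≈ -9.4444)
-102 + ((5 + (-4 + 1)*(4 + 1))*7)*x = -102 + ((5 + (-4 + 1)*(4 + 1))*7)*(-85/9) = -102 + ((5 - 3*5)*7)*(-85/9) = -102 + ((5 - 15)*7)*(-85/9) = -102 - 10*7*(-85/9) = -102 - 70*(-85/9) = -102 + 5950/9 = 5032/9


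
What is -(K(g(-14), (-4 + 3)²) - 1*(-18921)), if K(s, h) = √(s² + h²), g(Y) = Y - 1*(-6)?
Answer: -18921 - √65 ≈ -18929.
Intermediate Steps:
g(Y) = 6 + Y (g(Y) = Y + 6 = 6 + Y)
K(s, h) = √(h² + s²)
-(K(g(-14), (-4 + 3)²) - 1*(-18921)) = -(√(((-4 + 3)²)² + (6 - 14)²) - 1*(-18921)) = -(√(((-1)²)² + (-8)²) + 18921) = -(√(1² + 64) + 18921) = -(√(1 + 64) + 18921) = -(√65 + 18921) = -(18921 + √65) = -18921 - √65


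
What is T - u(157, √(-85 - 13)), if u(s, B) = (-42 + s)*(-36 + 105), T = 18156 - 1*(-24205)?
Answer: 34426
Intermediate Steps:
T = 42361 (T = 18156 + 24205 = 42361)
u(s, B) = -2898 + 69*s (u(s, B) = (-42 + s)*69 = -2898 + 69*s)
T - u(157, √(-85 - 13)) = 42361 - (-2898 + 69*157) = 42361 - (-2898 + 10833) = 42361 - 1*7935 = 42361 - 7935 = 34426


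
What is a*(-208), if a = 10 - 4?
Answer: -1248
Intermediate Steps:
a = 6
a*(-208) = 6*(-208) = -1248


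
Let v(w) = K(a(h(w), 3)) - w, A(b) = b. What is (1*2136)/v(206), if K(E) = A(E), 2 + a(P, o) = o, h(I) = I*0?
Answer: -2136/205 ≈ -10.420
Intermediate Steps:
h(I) = 0
a(P, o) = -2 + o
K(E) = E
v(w) = 1 - w (v(w) = (-2 + 3) - w = 1 - w)
(1*2136)/v(206) = (1*2136)/(1 - 1*206) = 2136/(1 - 206) = 2136/(-205) = 2136*(-1/205) = -2136/205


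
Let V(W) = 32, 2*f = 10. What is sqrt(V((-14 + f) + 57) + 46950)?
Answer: 13*sqrt(278) ≈ 216.75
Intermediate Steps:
f = 5 (f = (1/2)*10 = 5)
sqrt(V((-14 + f) + 57) + 46950) = sqrt(32 + 46950) = sqrt(46982) = 13*sqrt(278)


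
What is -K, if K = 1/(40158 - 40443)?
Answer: 1/285 ≈ 0.0035088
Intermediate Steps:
K = -1/285 (K = 1/(-285) = -1/285 ≈ -0.0035088)
-K = -1*(-1/285) = 1/285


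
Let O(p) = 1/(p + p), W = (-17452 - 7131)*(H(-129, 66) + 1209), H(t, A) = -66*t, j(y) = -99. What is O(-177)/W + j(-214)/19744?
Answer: -4188356369335/835302104556192 ≈ -0.0050142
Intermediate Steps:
W = -239020509 (W = (-17452 - 7131)*(-66*(-129) + 1209) = -24583*(8514 + 1209) = -24583*9723 = -239020509)
O(p) = 1/(2*p)
O(-177)/W + j(-214)/19744 = ((½)/(-177))/(-239020509) - 99/19744 = ((½)*(-1/177))*(-1/239020509) - 99*1/19744 = -1/354*(-1/239020509) - 99/19744 = 1/84613260186 - 99/19744 = -4188356369335/835302104556192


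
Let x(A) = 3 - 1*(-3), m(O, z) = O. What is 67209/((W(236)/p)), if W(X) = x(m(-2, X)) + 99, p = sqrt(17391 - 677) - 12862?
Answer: -288147386/35 + 22403*sqrt(16714)/35 ≈ -8.1500e+6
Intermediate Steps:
x(A) = 6 (x(A) = 3 + 3 = 6)
p = -12862 + sqrt(16714) (p = sqrt(16714) - 12862 = -12862 + sqrt(16714) ≈ -12733.)
W(X) = 105 (W(X) = 6 + 99 = 105)
67209/((W(236)/p)) = 67209/((105/(-12862 + sqrt(16714)))) = 67209*(-12862/105 + sqrt(16714)/105) = -288147386/35 + 22403*sqrt(16714)/35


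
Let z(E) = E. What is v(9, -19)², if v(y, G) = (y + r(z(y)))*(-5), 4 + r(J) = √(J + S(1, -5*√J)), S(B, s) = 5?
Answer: 975 + 250*√14 ≈ 1910.4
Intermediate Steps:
r(J) = -4 + √(5 + J) (r(J) = -4 + √(J + 5) = -4 + √(5 + J))
v(y, G) = 20 - 5*y - 5*√(5 + y) (v(y, G) = (y + (-4 + √(5 + y)))*(-5) = (-4 + y + √(5 + y))*(-5) = 20 - 5*y - 5*√(5 + y))
v(9, -19)² = (20 - 5*9 - 5*√(5 + 9))² = (20 - 45 - 5*√14)² = (-25 - 5*√14)²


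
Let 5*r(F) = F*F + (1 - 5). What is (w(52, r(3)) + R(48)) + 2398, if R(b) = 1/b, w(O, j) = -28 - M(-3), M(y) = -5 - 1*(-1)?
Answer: 113953/48 ≈ 2374.0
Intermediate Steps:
M(y) = -4 (M(y) = -5 + 1 = -4)
r(F) = -⅘ + F²/5 (r(F) = (F*F + (1 - 5))/5 = (F² - 4)/5 = (-4 + F²)/5 = -⅘ + F²/5)
w(O, j) = -24 (w(O, j) = -28 - 1*(-4) = -28 + 4 = -24)
(w(52, r(3)) + R(48)) + 2398 = (-24 + 1/48) + 2398 = -1151/48 + 2398 = 113953/48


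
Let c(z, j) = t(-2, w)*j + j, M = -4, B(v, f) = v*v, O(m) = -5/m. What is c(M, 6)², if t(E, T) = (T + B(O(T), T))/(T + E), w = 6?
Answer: 148225/576 ≈ 257.33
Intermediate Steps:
B(v, f) = v²
t(E, T) = (T + 25/T²)/(E + T) (t(E, T) = (T + (-5/T)²)/(T + E) = (T + 25/T²)/(E + T))
c(z, j) = 385*j/144 (c(z, j) = ((25 + 6³)/(6²*(-2 + 6)))*j + j = ((1/36)*(25 + 216)/4)*j + j = ((1/36)*(¼)*241)*j + j = 241*j/144 + j = 385*j/144)
c(M, 6)² = ((385/144)*6)² = (385/24)² = 148225/576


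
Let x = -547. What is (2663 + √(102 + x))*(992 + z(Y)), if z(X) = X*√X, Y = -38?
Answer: 2*(496 - 19*I*√38)*(2663 + I*√445) ≈ 2.6466e+6 - 6.0288e+5*I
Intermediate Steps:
z(X) = X^(3/2)
(2663 + √(102 + x))*(992 + z(Y)) = (2663 + √(102 - 547))*(992 + (-38)^(3/2)) = (2663 + √(-445))*(992 - 38*I*√38) = (2663 + I*√445)*(992 - 38*I*√38) = (992 - 38*I*√38)*(2663 + I*√445)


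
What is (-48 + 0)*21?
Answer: -1008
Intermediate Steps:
(-48 + 0)*21 = -48*21 = -1008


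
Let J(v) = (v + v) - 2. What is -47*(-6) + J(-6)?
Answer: 268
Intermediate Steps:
J(v) = -2 + 2*v (J(v) = 2*v - 2 = -2 + 2*v)
-47*(-6) + J(-6) = -47*(-6) + (-2 + 2*(-6)) = 282 + (-2 - 12) = 282 - 14 = 268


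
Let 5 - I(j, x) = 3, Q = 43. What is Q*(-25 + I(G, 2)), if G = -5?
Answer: -989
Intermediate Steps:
I(j, x) = 2 (I(j, x) = 5 - 1*3 = 5 - 3 = 2)
Q*(-25 + I(G, 2)) = 43*(-25 + 2) = 43*(-23) = -989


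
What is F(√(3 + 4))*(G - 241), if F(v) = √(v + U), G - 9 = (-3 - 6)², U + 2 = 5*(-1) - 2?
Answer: -151*I*√(9 - √7) ≈ -380.64*I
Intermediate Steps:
U = -9 (U = -2 + (5*(-1) - 2) = -2 + (-5 - 2) = -2 - 7 = -9)
G = 90 (G = 9 + (-3 - 6)² = 9 + (-9)² = 9 + 81 = 90)
F(v) = √(-9 + v) (F(v) = √(v - 9) = √(-9 + v))
F(√(3 + 4))*(G - 241) = √(-9 + √(3 + 4))*(90 - 241) = √(-9 + √7)*(-151) = -151*√(-9 + √7)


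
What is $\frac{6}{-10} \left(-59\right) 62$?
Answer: $\frac{10974}{5} \approx 2194.8$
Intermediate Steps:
$\frac{6}{-10} \left(-59\right) 62 = 6 \left(- \frac{1}{10}\right) \left(-59\right) 62 = \left(- \frac{3}{5}\right) \left(-59\right) 62 = \frac{177}{5} \cdot 62 = \frac{10974}{5}$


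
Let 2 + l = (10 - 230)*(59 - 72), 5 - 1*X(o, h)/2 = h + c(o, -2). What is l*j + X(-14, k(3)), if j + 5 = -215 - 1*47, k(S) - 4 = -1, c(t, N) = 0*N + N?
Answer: -763078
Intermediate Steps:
c(t, N) = N (c(t, N) = 0 + N = N)
k(S) = 3 (k(S) = 4 - 1 = 3)
X(o, h) = 14 - 2*h (X(o, h) = 10 - 2*(h - 2) = 10 - 2*(-2 + h) = 10 + (4 - 2*h) = 14 - 2*h)
j = -267 (j = -5 + (-215 - 1*47) = -5 + (-215 - 47) = -5 - 262 = -267)
l = 2858 (l = -2 + (10 - 230)*(59 - 72) = -2 - 220*(-13) = -2 + 2860 = 2858)
l*j + X(-14, k(3)) = 2858*(-267) + (14 - 2*3) = -763086 + (14 - 6) = -763086 + 8 = -763078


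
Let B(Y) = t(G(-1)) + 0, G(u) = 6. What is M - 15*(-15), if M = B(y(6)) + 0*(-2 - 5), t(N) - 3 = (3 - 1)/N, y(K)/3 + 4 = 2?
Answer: 685/3 ≈ 228.33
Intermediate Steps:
y(K) = -6 (y(K) = -12 + 3*2 = -12 + 6 = -6)
t(N) = 3 + 2/N (t(N) = 3 + (3 - 1)/N = 3 + 2/N)
B(Y) = 10/3 (B(Y) = (3 + 2/6) + 0 = (3 + 2*(⅙)) + 0 = (3 + ⅓) + 0 = 10/3 + 0 = 10/3)
M = 10/3 (M = 10/3 + 0*(-2 - 5) = 10/3 + 0*(-7) = 10/3 + 0 = 10/3 ≈ 3.3333)
M - 15*(-15) = 10/3 - 15*(-15) = 10/3 + 225 = 685/3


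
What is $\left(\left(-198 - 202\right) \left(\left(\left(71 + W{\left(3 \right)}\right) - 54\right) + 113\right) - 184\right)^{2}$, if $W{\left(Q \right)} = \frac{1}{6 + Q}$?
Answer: $\frac{220952643136}{81} \approx 2.7278 \cdot 10^{9}$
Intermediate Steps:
$\left(\left(-198 - 202\right) \left(\left(\left(71 + W{\left(3 \right)}\right) - 54\right) + 113\right) - 184\right)^{2} = \left(\left(-198 - 202\right) \left(\left(\left(71 + \frac{1}{6 + 3}\right) - 54\right) + 113\right) - 184\right)^{2} = \left(- 400 \left(\left(\left(71 + \frac{1}{9}\right) - 54\right) + 113\right) - 184\right)^{2} = \left(- 400 \left(\left(\frac{640}{9} - 54\right) + 113\right) - 184\right)^{2} = \left(- 400 \left(\frac{154}{9} + 113\right) - 184\right)^{2} = \left(\left(-400\right) \frac{1171}{9} - 184\right)^{2} = \left(- \frac{468400}{9} - 184\right)^{2} = \left(- \frac{470056}{9}\right)^{2} = \frac{220952643136}{81}$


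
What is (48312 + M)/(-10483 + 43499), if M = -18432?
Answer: 3735/4127 ≈ 0.90502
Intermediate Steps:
(48312 + M)/(-10483 + 43499) = (48312 - 18432)/(-10483 + 43499) = 29880/33016 = 29880*(1/33016) = 3735/4127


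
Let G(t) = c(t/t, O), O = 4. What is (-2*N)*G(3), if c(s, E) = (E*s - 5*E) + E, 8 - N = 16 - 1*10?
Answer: 48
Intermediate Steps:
N = 2 (N = 8 - (16 - 1*10) = 8 - (16 - 10) = 8 - 1*6 = 8 - 6 = 2)
c(s, E) = -4*E + E*s (c(s, E) = (-5*E + E*s) + E = -4*E + E*s)
G(t) = -12 (G(t) = 4*(-4 + t/t) = 4*(-4 + 1) = 4*(-3) = -12)
(-2*N)*G(3) = -2*2*(-12) = -4*(-12) = 48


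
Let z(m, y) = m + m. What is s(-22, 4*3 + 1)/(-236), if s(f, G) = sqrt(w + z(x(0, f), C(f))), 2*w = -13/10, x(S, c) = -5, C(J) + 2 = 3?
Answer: -I*sqrt(1065)/2360 ≈ -0.013828*I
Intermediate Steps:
C(J) = 1 (C(J) = -2 + 3 = 1)
w = -13/20 (w = (-13/10)/2 = (-13*1/10)/2 = (1/2)*(-13/10) = -13/20 ≈ -0.65000)
z(m, y) = 2*m
s(f, G) = I*sqrt(1065)/10 (s(f, G) = sqrt(-13/20 + 2*(-5)) = sqrt(-13/20 - 10) = sqrt(-213/20) = I*sqrt(1065)/10)
s(-22, 4*3 + 1)/(-236) = (I*sqrt(1065)/10)/(-236) = (I*sqrt(1065)/10)*(-1/236) = -I*sqrt(1065)/2360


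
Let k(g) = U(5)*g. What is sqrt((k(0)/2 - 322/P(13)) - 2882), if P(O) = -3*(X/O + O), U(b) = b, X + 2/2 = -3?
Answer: 2*I*sqrt(19558055)/165 ≈ 53.605*I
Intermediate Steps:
X = -4 (X = -1 - 3 = -4)
P(O) = -3*O + 12/O (P(O) = -3*(-4/O + O) = -3*(O - 4/O) = -3*O + 12/O)
k(g) = 5*g
sqrt((k(0)/2 - 322/P(13)) - 2882) = sqrt(((5*0)/2 - 322/(-3*13 + 12/13)) - 2882) = sqrt((0*(1/2) - 322/(-39 + 12*(1/13))) - 2882) = sqrt((0 - 322/(-39 + 12/13)) - 2882) = sqrt((0 - 322/(-495/13)) - 2882) = sqrt((0 - 322*(-13/495)) - 2882) = sqrt((0 + 4186/495) - 2882) = sqrt(4186/495 - 2882) = sqrt(-1422404/495) = 2*I*sqrt(19558055)/165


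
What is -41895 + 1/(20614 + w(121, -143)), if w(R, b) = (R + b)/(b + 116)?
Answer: -23318756973/556600 ≈ -41895.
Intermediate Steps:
w(R, b) = (R + b)/(116 + b)
-41895 + 1/(20614 + w(121, -143)) = -41895 + 1/(20614 + (121 - 143)/(116 - 143)) = -41895 + 1/(20614 - 22/(-27)) = -41895 + 1/(20614 - 1/27*(-22)) = -41895 + 1/(20614 + 22/27) = -41895 + 1/(556600/27) = -41895 + 27/556600 = -23318756973/556600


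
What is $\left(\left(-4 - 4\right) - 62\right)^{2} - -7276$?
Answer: $12176$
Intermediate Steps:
$\left(\left(-4 - 4\right) - 62\right)^{2} - -7276 = \left(\left(-4 - 4\right) - 62\right)^{2} + 7276 = \left(-8 - 62\right)^{2} + 7276 = \left(-70\right)^{2} + 7276 = 4900 + 7276 = 12176$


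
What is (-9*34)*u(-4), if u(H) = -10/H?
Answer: -765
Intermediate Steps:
(-9*34)*u(-4) = (-9*34)*(-10/(-4)) = -(-3060)*(-1)/4 = -306*5/2 = -765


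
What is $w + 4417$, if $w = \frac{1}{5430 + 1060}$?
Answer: $\frac{28666331}{6490} \approx 4417.0$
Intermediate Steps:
$w = \frac{1}{6490} \approx 0.00015408$
$w + 4417 = \frac{1}{6490} + 4417 = \frac{28666331}{6490}$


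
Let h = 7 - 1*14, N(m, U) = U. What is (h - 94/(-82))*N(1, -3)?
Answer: 720/41 ≈ 17.561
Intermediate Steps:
h = -7 (h = 7 - 14 = -7)
(h - 94/(-82))*N(1, -3) = (-7 - 94/(-82))*(-3) = (-7 - 94*(-1/82))*(-3) = (-7 + 47/41)*(-3) = -240/41*(-3) = 720/41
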